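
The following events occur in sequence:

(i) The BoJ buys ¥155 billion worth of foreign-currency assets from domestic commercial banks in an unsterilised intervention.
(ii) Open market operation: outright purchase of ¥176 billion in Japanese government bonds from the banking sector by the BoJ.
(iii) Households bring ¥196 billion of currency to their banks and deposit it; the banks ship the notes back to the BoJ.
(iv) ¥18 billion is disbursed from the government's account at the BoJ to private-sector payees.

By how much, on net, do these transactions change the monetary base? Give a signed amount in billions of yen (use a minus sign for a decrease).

FX purchase ¥155 billion: BoJ balance sheet expands → +¥155B.
OMO purchase (from banks) ¥176 billion: BoJ balance sheet expands → +¥176B.
Currency deposit ¥196 billion: just a shift between currency and reserves — both are base money → 0.
Government spending ¥18 billion: a non-base liability converts back to reserves → +¥18B.
Net: 155 + 176 + 0 + 18 = +¥349 billion.

+¥349 billion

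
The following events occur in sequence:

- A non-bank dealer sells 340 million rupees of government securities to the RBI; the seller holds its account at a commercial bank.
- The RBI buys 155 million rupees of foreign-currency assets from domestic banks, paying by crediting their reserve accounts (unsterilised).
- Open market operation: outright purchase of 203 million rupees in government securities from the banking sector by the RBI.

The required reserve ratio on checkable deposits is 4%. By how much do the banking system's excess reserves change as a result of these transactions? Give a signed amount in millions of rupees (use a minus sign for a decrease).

+684.4 million

Asset purchase (from non-banks) 340 million rupees: reserves +340M, deposits +340M.
FX purchase 155 million rupees: reserves +155M, deposits 0.
OMO purchase (from banks) 203 million rupees: reserves +203M, deposits 0.
Totals: Δreserves = +698M, Δdeposits = +340M.
Δrequired reserves = 4% × +340M = +13.6M.
Δexcess reserves = Δreserves − Δrequired = +698M − (+13.6M) = +684.4 million.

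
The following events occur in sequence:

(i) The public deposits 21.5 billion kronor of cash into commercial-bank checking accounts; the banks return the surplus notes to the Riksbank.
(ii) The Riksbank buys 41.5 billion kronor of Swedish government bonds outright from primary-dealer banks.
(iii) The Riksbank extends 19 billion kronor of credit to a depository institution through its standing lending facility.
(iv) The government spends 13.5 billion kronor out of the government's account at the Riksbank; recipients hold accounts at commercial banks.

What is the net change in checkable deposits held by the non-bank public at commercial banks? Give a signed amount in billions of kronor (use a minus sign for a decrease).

Currency deposit 21.5 billion kronor: non-bank counterparties' bank balances rise → +21.5B.
OMO purchase (from banks) 41.5 billion kronor: the counterparty is a bank, so public deposits are unchanged → 0.
Discount-window loan 19 billion kronor: the counterparty is a bank, so public deposits are unchanged → 0.
Government spending 13.5 billion kronor: non-bank counterparties' bank balances rise → +13.5B.
Net: 21.5 + 0 + 0 + 13.5 = +35 billion.

+35 billion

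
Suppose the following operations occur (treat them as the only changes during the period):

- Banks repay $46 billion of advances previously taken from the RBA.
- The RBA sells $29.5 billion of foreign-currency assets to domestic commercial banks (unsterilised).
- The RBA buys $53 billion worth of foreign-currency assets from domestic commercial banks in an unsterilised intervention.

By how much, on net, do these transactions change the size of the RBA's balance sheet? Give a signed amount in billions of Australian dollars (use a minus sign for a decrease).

-$22.5 billion

Discount-window repayment $46 billion: an RBA asset is shed → −$46B.
FX sale $29.5 billion: an RBA asset is shed → −$29.5B.
FX purchase $53 billion: an RBA asset is acquired → +$53B.
Net: −46 − 29.5 + 53 = -$22.5 billion.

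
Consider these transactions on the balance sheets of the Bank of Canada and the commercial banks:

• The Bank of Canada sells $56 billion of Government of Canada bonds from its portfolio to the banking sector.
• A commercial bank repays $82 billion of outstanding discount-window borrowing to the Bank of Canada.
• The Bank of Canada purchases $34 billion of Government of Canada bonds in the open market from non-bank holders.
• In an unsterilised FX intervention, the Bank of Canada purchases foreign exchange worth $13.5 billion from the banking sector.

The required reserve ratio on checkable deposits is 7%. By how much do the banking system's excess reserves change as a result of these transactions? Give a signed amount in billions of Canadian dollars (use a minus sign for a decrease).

OMO sale (to banks) $56 billion: reserves −$56B, deposits 0.
Discount-window repayment $82 billion: reserves −$82B, deposits 0.
Asset purchase (from non-banks) $34 billion: reserves +$34B, deposits +$34B.
FX purchase $13.5 billion: reserves +$13.5B, deposits 0.
Totals: Δreserves = −$90.5B, Δdeposits = +$34B.
Δrequired reserves = 7% × +$34B = +$2.38B.
Δexcess reserves = Δreserves − Δrequired = −$90.5B − (+$2.38B) = -$92.88 billion.

-$92.88 billion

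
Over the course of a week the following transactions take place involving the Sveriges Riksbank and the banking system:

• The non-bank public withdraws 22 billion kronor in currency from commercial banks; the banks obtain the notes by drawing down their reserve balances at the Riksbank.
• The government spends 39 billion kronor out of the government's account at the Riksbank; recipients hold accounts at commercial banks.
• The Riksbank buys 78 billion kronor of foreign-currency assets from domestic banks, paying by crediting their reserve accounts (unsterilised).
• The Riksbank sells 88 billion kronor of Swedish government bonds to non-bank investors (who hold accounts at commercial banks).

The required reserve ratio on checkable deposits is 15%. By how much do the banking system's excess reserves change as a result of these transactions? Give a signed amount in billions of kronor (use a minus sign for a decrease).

+17.65 billion

Currency withdrawal 22 billion kronor: reserves −22B, deposits −22B.
Government spending 39 billion kronor: reserves +39B, deposits +39B.
FX purchase 78 billion kronor: reserves +78B, deposits 0.
Asset sale (to non-banks) 88 billion kronor: reserves −88B, deposits −88B.
Totals: Δreserves = +7B, Δdeposits = −71B.
Δrequired reserves = 15% × −71B = −10.65B.
Δexcess reserves = Δreserves − Δrequired = +7B − (−10.65B) = +17.65 billion.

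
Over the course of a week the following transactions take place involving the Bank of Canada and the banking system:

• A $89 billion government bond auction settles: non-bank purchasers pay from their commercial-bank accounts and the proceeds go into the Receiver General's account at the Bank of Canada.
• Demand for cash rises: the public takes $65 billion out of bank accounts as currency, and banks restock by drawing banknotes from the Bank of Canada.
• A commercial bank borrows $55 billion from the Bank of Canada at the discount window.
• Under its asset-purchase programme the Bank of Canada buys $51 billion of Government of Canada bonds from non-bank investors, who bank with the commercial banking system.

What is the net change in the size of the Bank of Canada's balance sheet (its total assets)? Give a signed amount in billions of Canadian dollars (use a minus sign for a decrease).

Government account inflow $89 billion: only the composition of liabilities changes → 0.
Currency withdrawal $65 billion: only the composition of liabilities changes → 0.
Discount-window loan $55 billion: a Bank of Canada asset is acquired → +$55B.
Asset purchase (from non-banks) $51 billion: a Bank of Canada asset is acquired → +$51B.
Net: 0 + 0 + 55 + 51 = +$106 billion.

+$106 billion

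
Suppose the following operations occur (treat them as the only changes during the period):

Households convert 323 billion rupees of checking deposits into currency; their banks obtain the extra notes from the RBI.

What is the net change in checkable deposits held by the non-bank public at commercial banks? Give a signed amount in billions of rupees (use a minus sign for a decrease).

-323 billion

RBI balance sheet:
  Assets:      no change
  Liabilities: Bank reserves −323B, Currency in circulation +323B
Commercial banking system:
  Assets:      Reserves at CB −323B
  Liabilities: Checkable deposits −323B
So the change in checkable deposits held by the non-bank public at commercial banks is -323 billion.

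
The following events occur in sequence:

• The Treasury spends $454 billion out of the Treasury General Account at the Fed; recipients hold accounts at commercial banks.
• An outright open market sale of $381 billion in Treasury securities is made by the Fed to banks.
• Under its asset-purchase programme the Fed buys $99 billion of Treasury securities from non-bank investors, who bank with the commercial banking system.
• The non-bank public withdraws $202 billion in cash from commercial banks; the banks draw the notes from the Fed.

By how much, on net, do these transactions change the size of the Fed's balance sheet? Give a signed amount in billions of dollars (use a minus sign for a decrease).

-$282 billion

Fed balance sheet:
  Assets:      Securities −$282B
  Liabilities: Bank reserves −$30B, Currency in circulation +$202B, Government deposits −$454B
Commercial banking system:
  Assets:      Reserves at CB −$30B, Securities +$381B
  Liabilities: Checkable deposits +$351B
Change in total Fed assets = -$282 billion.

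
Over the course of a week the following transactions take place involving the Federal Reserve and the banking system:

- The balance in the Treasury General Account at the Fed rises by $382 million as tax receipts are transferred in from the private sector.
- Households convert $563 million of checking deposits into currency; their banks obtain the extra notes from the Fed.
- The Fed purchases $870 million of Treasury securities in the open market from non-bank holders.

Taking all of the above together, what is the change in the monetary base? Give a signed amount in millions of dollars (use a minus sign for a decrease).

+$488 million

Fed balance sheet:
  Assets:      Securities +$870M
  Liabilities: Bank reserves −$75M, Currency in circulation +$563M, Government deposits +$382M
Monetary base = currency + reserves: +$563M + (−$75M) = +$488 million.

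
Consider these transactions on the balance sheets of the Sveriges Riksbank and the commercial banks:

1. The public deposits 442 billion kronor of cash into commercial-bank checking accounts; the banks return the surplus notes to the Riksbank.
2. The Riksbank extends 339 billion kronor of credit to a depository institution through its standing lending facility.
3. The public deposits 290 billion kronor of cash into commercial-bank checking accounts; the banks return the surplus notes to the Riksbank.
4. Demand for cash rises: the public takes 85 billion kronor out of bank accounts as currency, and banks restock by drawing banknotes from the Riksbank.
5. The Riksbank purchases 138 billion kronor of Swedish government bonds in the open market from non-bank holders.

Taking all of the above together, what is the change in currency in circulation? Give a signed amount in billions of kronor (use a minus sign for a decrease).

-647 billion

Currency deposit 442 billion kronor: notes return to the central bank → −442B.
Discount-window loan 339 billion kronor: no currency enters or leaves circulation → 0.
Currency deposit 290 billion kronor: notes return to the central bank → −290B.
Currency withdrawal 85 billion kronor: notes leave the central bank → +85B.
Asset purchase (from non-banks) 138 billion kronor: no currency enters or leaves circulation → 0.
Net: −442 + 0 − 290 + 85 + 0 = -647 billion.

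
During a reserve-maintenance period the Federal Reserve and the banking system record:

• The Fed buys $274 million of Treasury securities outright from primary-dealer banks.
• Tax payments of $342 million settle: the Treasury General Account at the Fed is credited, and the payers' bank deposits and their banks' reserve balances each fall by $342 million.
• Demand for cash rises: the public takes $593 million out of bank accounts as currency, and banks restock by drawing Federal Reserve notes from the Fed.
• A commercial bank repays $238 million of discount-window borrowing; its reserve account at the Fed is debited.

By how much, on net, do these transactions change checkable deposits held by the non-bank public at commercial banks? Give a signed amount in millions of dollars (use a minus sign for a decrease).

OMO purchase (from banks) $274 million: the counterparty is a bank, so public deposits are unchanged → 0.
Government account inflow $342 million: non-bank counterparties' bank balances fall → −$342M.
Currency withdrawal $593 million: non-bank counterparties' bank balances fall → −$593M.
Discount-window repayment $238 million: the counterparty is a bank, so public deposits are unchanged → 0.
Net: 0 − 342 − 593 + 0 = -$935 million.

-$935 million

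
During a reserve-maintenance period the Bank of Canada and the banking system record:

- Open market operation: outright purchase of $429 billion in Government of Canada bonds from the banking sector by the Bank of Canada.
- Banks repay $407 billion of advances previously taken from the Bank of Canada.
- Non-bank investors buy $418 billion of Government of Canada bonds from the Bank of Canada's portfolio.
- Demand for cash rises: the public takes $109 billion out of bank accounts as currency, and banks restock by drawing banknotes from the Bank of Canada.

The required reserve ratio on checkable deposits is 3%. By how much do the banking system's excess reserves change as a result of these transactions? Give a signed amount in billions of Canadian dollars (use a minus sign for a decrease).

-$489.19 billion

OMO purchase (from banks) $429 billion: reserves +$429B, deposits 0.
Discount-window repayment $407 billion: reserves −$407B, deposits 0.
Asset sale (to non-banks) $418 billion: reserves −$418B, deposits −$418B.
Currency withdrawal $109 billion: reserves −$109B, deposits −$109B.
Totals: Δreserves = −$505B, Δdeposits = −$527B.
Δrequired reserves = 3% × −$527B = −$15.81B.
Δexcess reserves = Δreserves − Δrequired = −$505B − (−$15.81B) = -$489.19 billion.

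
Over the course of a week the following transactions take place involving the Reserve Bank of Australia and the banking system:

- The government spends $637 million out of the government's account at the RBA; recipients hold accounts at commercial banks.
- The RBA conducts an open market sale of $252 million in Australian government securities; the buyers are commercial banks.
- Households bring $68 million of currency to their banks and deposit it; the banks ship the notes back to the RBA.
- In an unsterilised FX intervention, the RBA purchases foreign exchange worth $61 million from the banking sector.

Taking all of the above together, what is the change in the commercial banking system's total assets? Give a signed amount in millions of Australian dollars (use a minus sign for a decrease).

+$705 million

RBA balance sheet:
  Assets:      Securities −$252M, Foreign assets +$61M
  Liabilities: Bank reserves +$514M, Currency in circulation −$68M, Government deposits −$637M
Commercial banking system:
  Assets:      Reserves at CB +$514M, Securities +$252M, Foreign assets −$61M
  Liabilities: Checkable deposits +$705M
Change in total bank assets = +$705 million.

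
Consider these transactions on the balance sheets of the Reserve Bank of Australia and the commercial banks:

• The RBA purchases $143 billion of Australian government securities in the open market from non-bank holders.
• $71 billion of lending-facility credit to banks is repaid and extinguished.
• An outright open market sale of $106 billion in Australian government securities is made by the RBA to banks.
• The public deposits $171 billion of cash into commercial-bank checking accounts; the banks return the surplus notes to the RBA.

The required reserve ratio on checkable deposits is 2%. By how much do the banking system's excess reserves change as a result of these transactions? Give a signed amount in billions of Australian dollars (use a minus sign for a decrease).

+$130.72 billion

Asset purchase (from non-banks) $143 billion: reserves +$143B, deposits +$143B.
Discount-window repayment $71 billion: reserves −$71B, deposits 0.
OMO sale (to banks) $106 billion: reserves −$106B, deposits 0.
Currency deposit $171 billion: reserves +$171B, deposits +$171B.
Totals: Δreserves = +$137B, Δdeposits = +$314B.
Δrequired reserves = 2% × +$314B = +$6.28B.
Δexcess reserves = Δreserves − Δrequired = +$137B − (+$6.28B) = +$130.72 billion.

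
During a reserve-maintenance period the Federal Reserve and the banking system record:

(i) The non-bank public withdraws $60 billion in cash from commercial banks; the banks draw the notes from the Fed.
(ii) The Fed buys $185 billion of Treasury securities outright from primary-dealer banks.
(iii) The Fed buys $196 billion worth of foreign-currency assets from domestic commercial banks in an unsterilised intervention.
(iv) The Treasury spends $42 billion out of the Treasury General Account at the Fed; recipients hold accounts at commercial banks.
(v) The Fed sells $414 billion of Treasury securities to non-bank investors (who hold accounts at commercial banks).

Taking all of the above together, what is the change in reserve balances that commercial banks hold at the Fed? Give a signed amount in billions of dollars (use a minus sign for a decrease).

-$51 billion

Currency withdrawal $60 billion: banks swap reserves for currency → −$60B.
OMO purchase (from banks) $185 billion: the Fed pays by crediting reserve accounts → +$185B.
FX purchase $196 billion: the Fed pays by crediting reserve accounts → +$196B.
Government spending $42 billion: government payments flow into bank reserve accounts → +$42B.
Asset sale (to non-banks) $414 billion: the non-bank buyers' banks settle from reserves → −$414B.
Net: −60 + 185 + 196 + 42 − 414 = -$51 billion.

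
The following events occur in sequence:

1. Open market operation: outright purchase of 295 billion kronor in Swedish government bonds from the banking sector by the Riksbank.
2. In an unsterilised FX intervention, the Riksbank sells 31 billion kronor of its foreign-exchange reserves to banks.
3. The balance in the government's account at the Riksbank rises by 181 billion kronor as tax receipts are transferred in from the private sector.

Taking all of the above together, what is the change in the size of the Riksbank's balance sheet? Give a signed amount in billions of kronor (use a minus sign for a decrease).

+264 billion

OMO purchase (from banks) 295 billion kronor: a Riksbank asset is acquired → +295B.
FX sale 31 billion kronor: a Riksbank asset is shed → −31B.
Government account inflow 181 billion kronor: only the composition of liabilities changes → 0.
Net: 295 − 31 + 0 = +264 billion.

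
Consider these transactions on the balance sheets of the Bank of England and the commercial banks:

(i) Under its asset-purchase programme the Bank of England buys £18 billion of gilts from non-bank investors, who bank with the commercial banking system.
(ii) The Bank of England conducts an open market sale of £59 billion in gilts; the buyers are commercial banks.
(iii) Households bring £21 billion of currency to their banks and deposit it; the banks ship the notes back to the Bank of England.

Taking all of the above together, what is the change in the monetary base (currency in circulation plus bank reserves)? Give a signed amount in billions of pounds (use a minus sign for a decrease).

Bank of England balance sheet:
  Assets:      Securities −£41B
  Liabilities: Bank reserves −£20B, Currency in circulation −£21B
Commercial banking system:
  Assets:      Reserves at CB −£20B, Securities +£59B
  Liabilities: Checkable deposits +£39B
Monetary base = currency + reserves: −£21B + (−£20B) = -£41 billion.

-£41 billion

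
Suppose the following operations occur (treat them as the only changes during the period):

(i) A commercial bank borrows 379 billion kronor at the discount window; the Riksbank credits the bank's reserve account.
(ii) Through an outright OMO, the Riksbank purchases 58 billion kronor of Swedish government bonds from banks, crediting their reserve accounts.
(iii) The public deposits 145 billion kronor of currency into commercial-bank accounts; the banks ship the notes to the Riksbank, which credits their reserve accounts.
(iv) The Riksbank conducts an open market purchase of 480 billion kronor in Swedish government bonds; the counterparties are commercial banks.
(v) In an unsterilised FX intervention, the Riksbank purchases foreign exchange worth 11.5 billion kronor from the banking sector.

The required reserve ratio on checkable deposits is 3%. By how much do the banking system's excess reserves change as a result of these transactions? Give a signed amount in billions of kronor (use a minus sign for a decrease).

+1069.15 billion

Discount-window loan 379 billion kronor: reserves +379B, deposits 0.
OMO purchase (from banks) 58 billion kronor: reserves +58B, deposits 0.
Currency deposit 145 billion kronor: reserves +145B, deposits +145B.
OMO purchase (from banks) 480 billion kronor: reserves +480B, deposits 0.
FX purchase 11.5 billion kronor: reserves +11.5B, deposits 0.
Totals: Δreserves = +1073.5B, Δdeposits = +145B.
Δrequired reserves = 3% × +145B = +4.35B.
Δexcess reserves = Δreserves − Δrequired = +1073.5B − (+4.35B) = +1069.15 billion.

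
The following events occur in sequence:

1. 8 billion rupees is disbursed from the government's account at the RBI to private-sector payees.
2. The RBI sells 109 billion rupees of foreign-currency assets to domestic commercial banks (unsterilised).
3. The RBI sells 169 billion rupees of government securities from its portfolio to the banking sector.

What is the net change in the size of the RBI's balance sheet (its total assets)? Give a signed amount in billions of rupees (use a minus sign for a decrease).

-278 billion

Government spending 8 billion rupees: only the composition of liabilities changes → 0.
FX sale 109 billion rupees: an RBI asset is shed → −109B.
OMO sale (to banks) 169 billion rupees: an RBI asset is shed → −169B.
Net: 0 − 109 − 169 = -278 billion.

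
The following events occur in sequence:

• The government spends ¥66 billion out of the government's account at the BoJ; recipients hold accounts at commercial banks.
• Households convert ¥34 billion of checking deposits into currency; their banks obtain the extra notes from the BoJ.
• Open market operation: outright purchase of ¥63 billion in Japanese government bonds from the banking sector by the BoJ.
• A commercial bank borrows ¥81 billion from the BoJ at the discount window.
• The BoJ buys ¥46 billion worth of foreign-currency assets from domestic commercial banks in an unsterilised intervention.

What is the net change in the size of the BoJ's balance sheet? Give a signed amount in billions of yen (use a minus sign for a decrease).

BoJ balance sheet:
  Assets:      Securities +¥63B, Loans to banks +¥81B, Foreign assets +¥46B
  Liabilities: Bank reserves +¥222B, Currency in circulation +¥34B, Government deposits −¥66B
Commercial banking system:
  Assets:      Reserves at CB +¥222B, Securities −¥63B, Foreign assets −¥46B
  Liabilities: Checkable deposits +¥32B, Borrowings from CB +¥81B
Change in total BoJ assets = +¥190 billion.

+¥190 billion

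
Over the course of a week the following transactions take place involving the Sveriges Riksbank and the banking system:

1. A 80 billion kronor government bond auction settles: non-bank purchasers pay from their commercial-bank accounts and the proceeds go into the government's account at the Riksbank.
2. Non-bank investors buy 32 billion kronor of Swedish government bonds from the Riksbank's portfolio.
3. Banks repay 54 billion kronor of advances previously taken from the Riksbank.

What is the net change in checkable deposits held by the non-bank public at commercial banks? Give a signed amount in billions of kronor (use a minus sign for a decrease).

-112 billion

Riksbank balance sheet:
  Assets:      Securities −32B, Loans to banks −54B
  Liabilities: Bank reserves −166B, Government deposits +80B
Commercial banking system:
  Assets:      Reserves at CB −166B
  Liabilities: Checkable deposits −112B, Borrowings from CB −54B
So the change in checkable deposits held by the non-bank public at commercial banks is -112 billion.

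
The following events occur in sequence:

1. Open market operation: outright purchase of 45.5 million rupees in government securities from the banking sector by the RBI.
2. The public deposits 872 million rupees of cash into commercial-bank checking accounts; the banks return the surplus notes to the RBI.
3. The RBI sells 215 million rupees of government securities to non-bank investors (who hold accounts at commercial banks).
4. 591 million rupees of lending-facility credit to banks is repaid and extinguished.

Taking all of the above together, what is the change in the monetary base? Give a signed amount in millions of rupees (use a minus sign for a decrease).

OMO purchase (from banks) 45.5 million rupees: RBI balance sheet expands → +45.5M.
Currency deposit 872 million rupees: just a shift between currency and reserves — both are base money → 0.
Asset sale (to non-banks) 215 million rupees: RBI balance sheet contracts → −215M.
Discount-window repayment 591 million rupees: RBI balance sheet contracts → −591M.
Net: 45.5 + 0 − 215 − 591 = -760.5 million.

-760.5 million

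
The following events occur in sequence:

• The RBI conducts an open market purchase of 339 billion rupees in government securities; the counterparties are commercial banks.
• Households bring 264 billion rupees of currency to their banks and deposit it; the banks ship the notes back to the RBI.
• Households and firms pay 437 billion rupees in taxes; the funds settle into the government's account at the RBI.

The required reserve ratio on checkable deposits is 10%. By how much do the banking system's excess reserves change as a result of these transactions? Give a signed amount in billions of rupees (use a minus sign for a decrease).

OMO purchase (from banks) 339 billion rupees: reserves +339B, deposits 0.
Currency deposit 264 billion rupees: reserves +264B, deposits +264B.
Government account inflow 437 billion rupees: reserves −437B, deposits −437B.
Totals: Δreserves = +166B, Δdeposits = −173B.
Δrequired reserves = 10% × −173B = −17.3B.
Δexcess reserves = Δreserves − Δrequired = +166B − (−17.3B) = +183.3 billion.

+183.3 billion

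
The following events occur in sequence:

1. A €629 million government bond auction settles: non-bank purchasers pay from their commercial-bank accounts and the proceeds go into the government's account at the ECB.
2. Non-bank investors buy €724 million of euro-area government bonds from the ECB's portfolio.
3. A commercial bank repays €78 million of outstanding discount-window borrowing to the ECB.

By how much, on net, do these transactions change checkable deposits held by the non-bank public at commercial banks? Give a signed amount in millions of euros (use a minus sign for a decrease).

Government account inflow €629 million: non-bank counterparties' bank balances fall → −€629M.
Asset sale (to non-banks) €724 million: non-bank counterparties' bank balances fall → −€724M.
Discount-window repayment €78 million: the counterparty is a bank, so public deposits are unchanged → 0.
Net: −629 − 724 + 0 = -€1353 million.

-€1353 million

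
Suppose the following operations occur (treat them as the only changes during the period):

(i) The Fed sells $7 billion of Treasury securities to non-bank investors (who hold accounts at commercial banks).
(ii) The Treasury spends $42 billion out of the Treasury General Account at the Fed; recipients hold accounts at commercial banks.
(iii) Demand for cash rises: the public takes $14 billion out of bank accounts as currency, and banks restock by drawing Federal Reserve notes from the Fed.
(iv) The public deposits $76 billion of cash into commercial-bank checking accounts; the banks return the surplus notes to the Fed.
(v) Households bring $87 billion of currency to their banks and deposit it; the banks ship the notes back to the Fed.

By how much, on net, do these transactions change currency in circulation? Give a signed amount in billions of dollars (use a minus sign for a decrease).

-$149 billion

Fed balance sheet:
  Assets:      Securities −$7B
  Liabilities: Bank reserves +$184B, Currency in circulation −$149B, Government deposits −$42B
Commercial banking system:
  Assets:      Reserves at CB +$184B
  Liabilities: Checkable deposits +$184B
So the change in currency in circulation is -$149 billion.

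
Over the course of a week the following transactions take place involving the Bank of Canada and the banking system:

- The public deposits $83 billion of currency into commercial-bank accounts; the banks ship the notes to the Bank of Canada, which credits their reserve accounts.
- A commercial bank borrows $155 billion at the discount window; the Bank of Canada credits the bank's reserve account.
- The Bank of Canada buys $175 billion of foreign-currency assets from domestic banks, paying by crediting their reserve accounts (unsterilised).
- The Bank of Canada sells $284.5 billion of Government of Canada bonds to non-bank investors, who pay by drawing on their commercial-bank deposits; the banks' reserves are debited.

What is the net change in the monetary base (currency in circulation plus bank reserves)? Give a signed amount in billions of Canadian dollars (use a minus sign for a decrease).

Currency deposit $83 billion: just a shift between currency and reserves — both are base money → 0.
Discount-window loan $155 billion: Bank of Canada balance sheet expands → +$155B.
FX purchase $175 billion: Bank of Canada balance sheet expands → +$175B.
Asset sale (to non-banks) $284.5 billion: Bank of Canada balance sheet contracts → −$284.5B.
Net: 0 + 155 + 175 − 284.5 = +$45.5 billion.

+$45.5 billion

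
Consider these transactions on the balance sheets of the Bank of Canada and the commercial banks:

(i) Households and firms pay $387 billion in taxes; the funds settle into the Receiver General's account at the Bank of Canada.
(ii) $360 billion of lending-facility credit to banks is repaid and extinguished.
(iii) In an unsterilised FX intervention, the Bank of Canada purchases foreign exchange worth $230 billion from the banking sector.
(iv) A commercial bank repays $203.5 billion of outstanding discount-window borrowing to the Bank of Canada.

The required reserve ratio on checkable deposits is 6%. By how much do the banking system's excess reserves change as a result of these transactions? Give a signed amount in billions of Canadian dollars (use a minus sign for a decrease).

Government account inflow $387 billion: reserves −$387B, deposits −$387B.
Discount-window repayment $360 billion: reserves −$360B, deposits 0.
FX purchase $230 billion: reserves +$230B, deposits 0.
Discount-window repayment $203.5 billion: reserves −$203.5B, deposits 0.
Totals: Δreserves = −$720.5B, Δdeposits = −$387B.
Δrequired reserves = 6% × −$387B = −$23.22B.
Δexcess reserves = Δreserves − Δrequired = −$720.5B − (−$23.22B) = -$697.28 billion.

-$697.28 billion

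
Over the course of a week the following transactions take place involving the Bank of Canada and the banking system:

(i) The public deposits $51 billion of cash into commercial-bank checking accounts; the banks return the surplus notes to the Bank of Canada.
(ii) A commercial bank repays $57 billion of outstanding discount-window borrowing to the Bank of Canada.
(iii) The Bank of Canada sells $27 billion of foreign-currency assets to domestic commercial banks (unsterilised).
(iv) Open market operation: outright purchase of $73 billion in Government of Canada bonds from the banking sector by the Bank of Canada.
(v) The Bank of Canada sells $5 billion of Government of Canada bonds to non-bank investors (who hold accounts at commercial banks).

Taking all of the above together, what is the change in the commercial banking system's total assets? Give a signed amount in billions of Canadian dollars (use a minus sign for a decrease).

-$11 billion

Currency deposit $51 billion: bank balance sheets expand → +$51B.
Discount-window repayment $57 billion: bank balance sheets shrink → −$57B.
FX sale $27 billion: just an asset swap on bank balance sheets → 0.
OMO purchase (from banks) $73 billion: just an asset swap on bank balance sheets → 0.
Asset sale (to non-banks) $5 billion: bank balance sheets shrink → −$5B.
Net: 51 − 57 + 0 + 0 − 5 = -$11 billion.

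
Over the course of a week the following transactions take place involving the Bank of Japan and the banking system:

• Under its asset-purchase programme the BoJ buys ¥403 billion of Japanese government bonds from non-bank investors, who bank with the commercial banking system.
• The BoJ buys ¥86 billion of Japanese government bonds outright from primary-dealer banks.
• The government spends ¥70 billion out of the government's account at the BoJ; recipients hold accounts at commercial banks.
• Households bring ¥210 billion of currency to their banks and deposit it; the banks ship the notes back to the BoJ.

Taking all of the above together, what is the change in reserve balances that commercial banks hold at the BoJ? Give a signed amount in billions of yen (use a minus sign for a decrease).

+¥769 billion

BoJ balance sheet:
  Assets:      Securities +¥489B
  Liabilities: Bank reserves +¥769B, Currency in circulation −¥210B, Government deposits −¥70B
So the change in reserve balances that commercial banks hold at the BoJ is +¥769 billion.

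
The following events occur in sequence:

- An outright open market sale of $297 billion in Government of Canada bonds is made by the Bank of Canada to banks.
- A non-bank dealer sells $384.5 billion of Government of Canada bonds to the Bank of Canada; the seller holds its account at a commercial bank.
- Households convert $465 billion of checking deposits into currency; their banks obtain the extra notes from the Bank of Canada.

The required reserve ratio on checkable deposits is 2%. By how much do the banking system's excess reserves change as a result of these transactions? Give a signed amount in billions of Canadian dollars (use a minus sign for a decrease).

OMO sale (to banks) $297 billion: reserves −$297B, deposits 0.
Asset purchase (from non-banks) $384.5 billion: reserves +$384.5B, deposits +$384.5B.
Currency withdrawal $465 billion: reserves −$465B, deposits −$465B.
Totals: Δreserves = −$377.5B, Δdeposits = −$80.5B.
Δrequired reserves = 2% × −$80.5B = −$1.61B.
Δexcess reserves = Δreserves − Δrequired = −$377.5B − (−$1.61B) = -$375.89 billion.

-$375.89 billion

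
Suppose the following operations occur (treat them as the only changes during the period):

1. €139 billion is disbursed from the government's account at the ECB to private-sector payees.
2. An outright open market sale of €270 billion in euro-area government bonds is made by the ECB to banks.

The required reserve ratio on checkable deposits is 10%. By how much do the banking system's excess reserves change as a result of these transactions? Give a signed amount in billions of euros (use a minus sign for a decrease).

Government spending €139 billion: reserves +€139B, deposits +€139B.
OMO sale (to banks) €270 billion: reserves −€270B, deposits 0.
Totals: Δreserves = −€131B, Δdeposits = +€139B.
Δrequired reserves = 10% × +€139B = +€13.9B.
Δexcess reserves = Δreserves − Δrequired = −€131B − (+€13.9B) = -€144.9 billion.

-€144.9 billion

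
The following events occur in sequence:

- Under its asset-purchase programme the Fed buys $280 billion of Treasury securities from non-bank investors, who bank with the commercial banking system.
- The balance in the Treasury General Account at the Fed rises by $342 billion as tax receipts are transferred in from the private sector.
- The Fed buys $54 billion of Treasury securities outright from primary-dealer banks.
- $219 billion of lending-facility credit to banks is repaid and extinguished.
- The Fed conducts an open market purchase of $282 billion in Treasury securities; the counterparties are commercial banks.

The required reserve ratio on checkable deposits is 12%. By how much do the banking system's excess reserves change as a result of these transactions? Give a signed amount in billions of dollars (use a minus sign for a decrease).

+$62.44 billion

Asset purchase (from non-banks) $280 billion: reserves +$280B, deposits +$280B.
Government account inflow $342 billion: reserves −$342B, deposits −$342B.
OMO purchase (from banks) $54 billion: reserves +$54B, deposits 0.
Discount-window repayment $219 billion: reserves −$219B, deposits 0.
OMO purchase (from banks) $282 billion: reserves +$282B, deposits 0.
Totals: Δreserves = +$55B, Δdeposits = −$62B.
Δrequired reserves = 12% × −$62B = −$7.44B.
Δexcess reserves = Δreserves − Δrequired = +$55B − (−$7.44B) = +$62.44 billion.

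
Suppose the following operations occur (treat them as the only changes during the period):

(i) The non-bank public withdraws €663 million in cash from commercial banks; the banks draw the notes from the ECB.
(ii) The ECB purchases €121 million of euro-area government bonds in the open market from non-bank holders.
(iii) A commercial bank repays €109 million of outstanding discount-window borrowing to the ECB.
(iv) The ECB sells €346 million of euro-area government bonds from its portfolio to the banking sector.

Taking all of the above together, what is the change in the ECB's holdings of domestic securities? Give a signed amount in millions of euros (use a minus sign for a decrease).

ECB balance sheet:
  Assets:      Securities −€225M, Loans to banks −€109M
  Liabilities: Bank reserves −€997M, Currency in circulation +€663M
Commercial banking system:
  Assets:      Reserves at CB −€997M, Securities +€346M
  Liabilities: Checkable deposits −€542M, Borrowings from CB −€109M
So the change in the ECB's holdings of domestic securities is -€225 million.

-€225 million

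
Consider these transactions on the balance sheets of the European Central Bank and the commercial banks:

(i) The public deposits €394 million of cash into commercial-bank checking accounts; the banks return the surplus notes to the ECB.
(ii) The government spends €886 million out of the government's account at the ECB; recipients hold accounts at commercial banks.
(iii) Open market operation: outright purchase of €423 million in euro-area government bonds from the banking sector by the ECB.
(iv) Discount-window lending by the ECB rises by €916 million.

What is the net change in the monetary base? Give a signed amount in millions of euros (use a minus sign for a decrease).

Currency deposit €394 million: just a shift between currency and reserves — both are base money → 0.
Government spending €886 million: a non-base liability converts back to reserves → +€886M.
OMO purchase (from banks) €423 million: ECB balance sheet expands → +€423M.
Discount-window loan €916 million: ECB balance sheet expands → +€916M.
Net: 0 + 886 + 423 + 916 = +€2225 million.

+€2225 million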